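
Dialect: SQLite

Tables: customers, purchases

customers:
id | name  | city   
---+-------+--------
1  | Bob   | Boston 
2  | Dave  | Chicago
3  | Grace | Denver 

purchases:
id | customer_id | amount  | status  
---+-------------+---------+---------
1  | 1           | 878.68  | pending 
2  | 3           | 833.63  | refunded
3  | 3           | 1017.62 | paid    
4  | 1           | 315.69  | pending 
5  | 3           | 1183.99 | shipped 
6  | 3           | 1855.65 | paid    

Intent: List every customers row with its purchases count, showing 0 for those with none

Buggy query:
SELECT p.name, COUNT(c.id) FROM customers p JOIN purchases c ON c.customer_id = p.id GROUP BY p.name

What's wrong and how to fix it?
Bug: INNER JOIN drops customers rows that have no matching purchases rows

Fix: Use LEFT JOIN so parents without children still appear (COUNT(c.id) gives 0)

Corrected query:
SELECT p.name, COUNT(c.id) FROM customers p LEFT JOIN purchases c ON c.customer_id = p.id GROUP BY p.name

Result:
name  | COUNT(c.id)
------+------------
Bob   | 2          
Dave  | 0          
Grace | 4          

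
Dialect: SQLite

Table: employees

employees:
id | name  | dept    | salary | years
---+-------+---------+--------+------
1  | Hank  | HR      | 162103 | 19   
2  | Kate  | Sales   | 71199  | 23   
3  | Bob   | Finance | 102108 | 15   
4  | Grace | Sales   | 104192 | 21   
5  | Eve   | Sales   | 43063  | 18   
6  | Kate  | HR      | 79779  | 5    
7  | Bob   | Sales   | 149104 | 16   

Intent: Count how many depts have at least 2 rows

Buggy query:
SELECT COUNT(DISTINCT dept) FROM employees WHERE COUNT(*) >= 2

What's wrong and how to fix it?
Bug: COUNT(*) cannot appear in WHERE; the per-group count doesn't exist yet

Fix: Group first with HAVING COUNT(*) >= 2, then COUNT the resulting groups

Corrected query:
SELECT COUNT(*) FROM (SELECT dept FROM employees GROUP BY dept HAVING COUNT(*) >= 2)

Result:
COUNT(*)
--------
2       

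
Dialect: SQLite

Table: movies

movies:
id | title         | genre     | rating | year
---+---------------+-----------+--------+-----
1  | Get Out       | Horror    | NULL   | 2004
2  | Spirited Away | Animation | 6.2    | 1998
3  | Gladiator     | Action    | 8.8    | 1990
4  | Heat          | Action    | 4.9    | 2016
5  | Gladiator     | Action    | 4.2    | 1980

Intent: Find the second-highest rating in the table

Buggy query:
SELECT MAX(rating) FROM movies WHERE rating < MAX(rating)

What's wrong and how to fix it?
Bug: The inner MAX is an aggregate inside WHERE, which is not allowed

Fix: Put the inner MAX in a scalar subquery

Corrected query:
SELECT MAX(rating) FROM movies WHERE rating < (SELECT MAX(rating) FROM movies)

Result:
MAX(rating)
-----------
6.2        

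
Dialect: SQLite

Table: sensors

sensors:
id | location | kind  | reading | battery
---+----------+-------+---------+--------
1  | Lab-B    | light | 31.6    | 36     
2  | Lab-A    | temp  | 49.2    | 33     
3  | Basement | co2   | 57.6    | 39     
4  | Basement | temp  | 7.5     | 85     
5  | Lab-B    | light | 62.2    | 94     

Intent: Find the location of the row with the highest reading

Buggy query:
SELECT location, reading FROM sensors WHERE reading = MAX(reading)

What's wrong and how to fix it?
Bug: WHERE is evaluated per row; an aggregate over the whole table isn't defined there

Fix: Use a subquery: WHERE reading = (SELECT MAX(reading) FROM sensors)

Corrected query:
SELECT location, reading FROM sensors WHERE reading = (SELECT MAX(reading) FROM sensors)

Result:
location | reading
---------+--------
Lab-B    | 62.2   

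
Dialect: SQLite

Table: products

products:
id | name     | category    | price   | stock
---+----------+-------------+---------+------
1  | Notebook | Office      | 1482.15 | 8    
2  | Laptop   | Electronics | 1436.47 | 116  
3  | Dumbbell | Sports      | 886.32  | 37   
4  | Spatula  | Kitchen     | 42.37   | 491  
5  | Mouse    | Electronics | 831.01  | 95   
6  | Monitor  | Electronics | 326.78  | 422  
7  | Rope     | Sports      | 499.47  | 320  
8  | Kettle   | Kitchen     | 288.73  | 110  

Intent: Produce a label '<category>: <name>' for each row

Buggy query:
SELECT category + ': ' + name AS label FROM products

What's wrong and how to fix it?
Bug: SQLite uses || for string concatenation; + coerces text to numbers (yielding 0)

Fix: Replace + with || to concatenate text

Corrected query:
SELECT category || ': ' || name AS label FROM products

Result:
label               
--------------------
Office: Notebook    
Electronics: Laptop 
Sports: Dumbbell    
Kitchen: Spatula    
Electronics: Mouse  
Electronics: Monitor
Sports: Rope        
Kitchen: Kettle     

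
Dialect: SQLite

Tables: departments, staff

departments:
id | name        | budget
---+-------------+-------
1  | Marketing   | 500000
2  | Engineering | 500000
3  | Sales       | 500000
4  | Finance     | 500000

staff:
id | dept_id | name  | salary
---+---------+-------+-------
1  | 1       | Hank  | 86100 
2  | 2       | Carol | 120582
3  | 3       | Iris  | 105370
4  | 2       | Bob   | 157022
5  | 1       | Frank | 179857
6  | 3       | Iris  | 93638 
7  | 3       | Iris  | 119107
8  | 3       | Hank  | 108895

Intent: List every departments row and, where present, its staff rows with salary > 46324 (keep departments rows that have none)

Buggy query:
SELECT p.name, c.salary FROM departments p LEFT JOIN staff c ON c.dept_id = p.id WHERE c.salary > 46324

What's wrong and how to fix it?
Bug: A WHERE condition on the right-hand table after LEFT JOIN drops unmatched parents

Fix: Put 'c.salary > 46324' in the JOIN's ON clause instead of WHERE

Corrected query:
SELECT p.name, c.salary FROM departments p LEFT JOIN staff c ON c.dept_id = p.id AND c.salary > 46324

Result:
name        | salary
------------+-------
Marketing   | 86100 
Marketing   | 179857
Engineering | 120582
Engineering | 157022
Sales       | 93638 
Sales       | 105370
Sales       | 108895
Sales       | 119107
Finance     | NULL  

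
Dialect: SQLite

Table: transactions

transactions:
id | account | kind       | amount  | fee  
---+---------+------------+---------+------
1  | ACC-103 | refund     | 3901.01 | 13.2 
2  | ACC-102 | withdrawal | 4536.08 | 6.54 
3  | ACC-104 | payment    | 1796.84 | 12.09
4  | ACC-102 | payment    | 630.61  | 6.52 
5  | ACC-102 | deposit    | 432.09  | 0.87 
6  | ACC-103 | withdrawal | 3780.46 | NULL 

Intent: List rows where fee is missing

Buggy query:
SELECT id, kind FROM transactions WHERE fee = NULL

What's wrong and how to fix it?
Bug: Comparing to NULL with '=' never matches; NULL = NULL is unknown, not true

Fix: Replace '= NULL' with 'IS NULL'

Corrected query:
SELECT id, kind FROM transactions WHERE fee IS NULL

Result:
id | kind      
---+-----------
6  | withdrawal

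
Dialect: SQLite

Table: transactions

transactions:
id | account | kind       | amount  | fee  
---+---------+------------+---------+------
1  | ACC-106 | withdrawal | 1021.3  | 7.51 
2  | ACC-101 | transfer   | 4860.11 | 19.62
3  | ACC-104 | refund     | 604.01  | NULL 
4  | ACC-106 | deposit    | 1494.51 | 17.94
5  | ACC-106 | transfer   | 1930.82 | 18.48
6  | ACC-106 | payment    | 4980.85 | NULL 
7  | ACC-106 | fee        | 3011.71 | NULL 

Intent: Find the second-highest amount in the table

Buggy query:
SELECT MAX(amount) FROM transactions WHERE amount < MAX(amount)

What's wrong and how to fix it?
Bug: The inner MAX is an aggregate inside WHERE, which is not allowed

Fix: Put the inner MAX in a scalar subquery

Corrected query:
SELECT MAX(amount) FROM transactions WHERE amount < (SELECT MAX(amount) FROM transactions)

Result:
MAX(amount)
-----------
4860.11    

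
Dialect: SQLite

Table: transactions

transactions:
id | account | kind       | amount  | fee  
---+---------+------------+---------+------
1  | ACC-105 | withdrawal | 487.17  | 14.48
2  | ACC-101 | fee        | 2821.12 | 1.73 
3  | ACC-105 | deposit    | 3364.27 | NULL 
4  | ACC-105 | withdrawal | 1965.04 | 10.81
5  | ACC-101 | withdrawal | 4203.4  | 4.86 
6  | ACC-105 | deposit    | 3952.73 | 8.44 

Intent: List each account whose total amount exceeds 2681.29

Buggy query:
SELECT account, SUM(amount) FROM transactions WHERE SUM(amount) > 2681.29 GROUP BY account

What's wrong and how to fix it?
Bug: Aggregate functions cannot appear in a WHERE clause

Fix: Move the aggregate condition to a HAVING clause

Corrected query:
SELECT account, SUM(amount) FROM transactions GROUP BY account HAVING SUM(amount) > 2681.29

Result:
account | SUM(amount)
--------+------------
ACC-101 | 7024.52    
ACC-105 | 9769.21    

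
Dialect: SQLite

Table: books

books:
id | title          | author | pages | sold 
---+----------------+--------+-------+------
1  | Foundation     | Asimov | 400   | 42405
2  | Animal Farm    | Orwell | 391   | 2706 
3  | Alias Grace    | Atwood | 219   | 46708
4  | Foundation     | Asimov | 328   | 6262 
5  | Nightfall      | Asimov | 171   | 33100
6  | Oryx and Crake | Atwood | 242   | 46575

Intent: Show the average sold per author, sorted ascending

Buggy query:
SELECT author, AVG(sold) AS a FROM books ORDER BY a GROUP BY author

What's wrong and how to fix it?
Bug: GROUP BY must precede ORDER BY

Fix: Reorder: SELECT … FROM … GROUP BY … ORDER BY …

Corrected query:
SELECT author, AVG(sold) AS a FROM books GROUP BY author ORDER BY a

Result:
author | a           
-------+-------------
Orwell | 2706        
Asimov | 27255.666667
Atwood | 46641.5     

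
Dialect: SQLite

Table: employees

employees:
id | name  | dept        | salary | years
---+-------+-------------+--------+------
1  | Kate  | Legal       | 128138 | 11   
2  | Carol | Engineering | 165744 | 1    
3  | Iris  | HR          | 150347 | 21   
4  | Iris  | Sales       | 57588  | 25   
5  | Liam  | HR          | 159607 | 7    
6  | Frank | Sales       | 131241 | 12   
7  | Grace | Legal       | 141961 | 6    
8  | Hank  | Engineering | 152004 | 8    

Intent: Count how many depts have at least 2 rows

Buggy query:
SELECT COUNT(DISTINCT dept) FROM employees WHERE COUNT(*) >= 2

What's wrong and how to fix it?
Bug: COUNT(*) cannot appear in WHERE; the per-group count doesn't exist yet

Fix: Group first with HAVING COUNT(*) >= 2, then COUNT the resulting groups

Corrected query:
SELECT COUNT(*) FROM (SELECT dept FROM employees GROUP BY dept HAVING COUNT(*) >= 2)

Result:
COUNT(*)
--------
4       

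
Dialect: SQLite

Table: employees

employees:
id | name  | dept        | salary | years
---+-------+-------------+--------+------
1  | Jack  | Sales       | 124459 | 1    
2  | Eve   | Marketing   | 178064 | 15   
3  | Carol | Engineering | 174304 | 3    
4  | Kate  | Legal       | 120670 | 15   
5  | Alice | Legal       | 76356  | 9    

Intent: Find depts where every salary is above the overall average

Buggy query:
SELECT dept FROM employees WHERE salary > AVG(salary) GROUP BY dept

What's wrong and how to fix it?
Bug: WHERE evaluates per row before aggregation, so AVG() is unavailable

Fix: Use a subquery for AVG and a HAVING MIN(...) filter so the condition holds for every row in the group

Corrected query:
SELECT dept FROM employees GROUP BY dept HAVING MIN(salary) > (SELECT AVG(salary) FROM employees)

Result:
dept       
-----------
Engineering
Marketing  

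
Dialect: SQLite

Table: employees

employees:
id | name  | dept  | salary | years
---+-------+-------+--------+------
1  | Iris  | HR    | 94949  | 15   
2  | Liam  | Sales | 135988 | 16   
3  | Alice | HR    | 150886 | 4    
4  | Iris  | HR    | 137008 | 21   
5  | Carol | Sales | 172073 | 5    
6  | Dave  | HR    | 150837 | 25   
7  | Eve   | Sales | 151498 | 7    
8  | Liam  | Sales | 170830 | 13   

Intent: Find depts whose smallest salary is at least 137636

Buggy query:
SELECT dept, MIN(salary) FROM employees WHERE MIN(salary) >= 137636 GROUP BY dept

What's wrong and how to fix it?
Bug: MIN() in WHERE is a misuse of aggregate

Fix: Use HAVING for the per-group MIN condition

Corrected query:
SELECT dept, MIN(salary) FROM employees GROUP BY dept HAVING MIN(salary) >= 137636

Result:
(no rows)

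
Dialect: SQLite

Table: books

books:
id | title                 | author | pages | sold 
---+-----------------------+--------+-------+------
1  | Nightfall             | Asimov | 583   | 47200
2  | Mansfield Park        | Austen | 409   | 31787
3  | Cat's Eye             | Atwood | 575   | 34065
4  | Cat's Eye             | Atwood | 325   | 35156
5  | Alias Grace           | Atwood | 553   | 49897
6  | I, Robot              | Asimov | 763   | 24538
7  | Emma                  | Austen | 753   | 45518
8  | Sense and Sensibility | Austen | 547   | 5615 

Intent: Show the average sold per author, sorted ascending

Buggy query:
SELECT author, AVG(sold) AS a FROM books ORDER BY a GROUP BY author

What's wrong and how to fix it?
Bug: ORDER BY appears before GROUP BY; SQL clause order requires GROUP BY first

Fix: Reorder: SELECT … FROM … GROUP BY … ORDER BY …

Corrected query:
SELECT author, AVG(sold) AS a FROM books GROUP BY author ORDER BY a

Result:
author | a    
-------+------
Austen | 27640
Asimov | 35869
Atwood | 39706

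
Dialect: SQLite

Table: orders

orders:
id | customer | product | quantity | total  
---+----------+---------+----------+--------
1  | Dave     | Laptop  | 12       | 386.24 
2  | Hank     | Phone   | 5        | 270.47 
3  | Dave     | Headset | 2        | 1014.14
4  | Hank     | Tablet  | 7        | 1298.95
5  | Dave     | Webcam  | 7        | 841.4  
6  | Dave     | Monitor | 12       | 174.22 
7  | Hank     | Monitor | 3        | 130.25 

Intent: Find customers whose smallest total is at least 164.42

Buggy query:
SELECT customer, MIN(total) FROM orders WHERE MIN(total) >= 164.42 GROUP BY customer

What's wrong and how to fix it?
Bug: Aggregates like MIN are computed per group after WHERE runs

Fix: Replace WHERE with HAVING after the GROUP BY

Corrected query:
SELECT customer, MIN(total) FROM orders GROUP BY customer HAVING MIN(total) >= 164.42

Result:
customer | MIN(total)
---------+-----------
Dave     | 174.22    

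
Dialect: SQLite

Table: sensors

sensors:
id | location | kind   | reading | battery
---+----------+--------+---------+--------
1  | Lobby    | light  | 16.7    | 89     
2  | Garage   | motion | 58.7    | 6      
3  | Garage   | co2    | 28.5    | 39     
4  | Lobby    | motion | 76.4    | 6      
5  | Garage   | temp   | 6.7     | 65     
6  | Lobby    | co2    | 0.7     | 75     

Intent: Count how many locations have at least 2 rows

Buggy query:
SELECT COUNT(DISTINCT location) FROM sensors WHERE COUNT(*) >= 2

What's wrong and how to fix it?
Bug: WHERE filters individual rows, not groups, so a group-level COUNT is invalid there

Fix: Use a subquery that GROUPs and filters with HAVING, then count its rows

Corrected query:
SELECT COUNT(*) FROM (SELECT location FROM sensors GROUP BY location HAVING COUNT(*) >= 2)

Result:
COUNT(*)
--------
2       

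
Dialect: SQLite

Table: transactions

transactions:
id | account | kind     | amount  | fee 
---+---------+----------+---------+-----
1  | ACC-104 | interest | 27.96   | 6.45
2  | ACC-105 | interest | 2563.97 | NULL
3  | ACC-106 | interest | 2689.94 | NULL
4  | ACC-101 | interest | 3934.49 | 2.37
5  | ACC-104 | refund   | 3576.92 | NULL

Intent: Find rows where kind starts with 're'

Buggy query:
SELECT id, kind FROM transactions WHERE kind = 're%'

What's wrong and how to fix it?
Bug: Wildcards only work with LIKE; '=' treats '%' as a literal character

Fix: Use LIKE for wildcard pattern matching

Corrected query:
SELECT id, kind FROM transactions WHERE kind LIKE 're%'

Result:
id | kind  
---+-------
5  | refund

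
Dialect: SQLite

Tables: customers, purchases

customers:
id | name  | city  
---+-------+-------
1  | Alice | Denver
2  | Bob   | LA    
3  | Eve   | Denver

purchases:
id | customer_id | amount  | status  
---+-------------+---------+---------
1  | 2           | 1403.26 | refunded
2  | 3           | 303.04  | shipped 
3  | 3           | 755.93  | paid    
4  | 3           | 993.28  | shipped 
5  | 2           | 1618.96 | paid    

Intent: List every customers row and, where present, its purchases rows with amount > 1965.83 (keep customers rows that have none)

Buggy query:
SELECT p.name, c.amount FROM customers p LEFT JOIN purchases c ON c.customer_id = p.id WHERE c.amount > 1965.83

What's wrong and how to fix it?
Bug: Filtering c.amount in WHERE discards the NULL rows produced by LEFT JOIN, turning it into an inner join

Fix: Put 'c.amount > 1965.83' in the JOIN's ON clause instead of WHERE

Corrected query:
SELECT p.name, c.amount FROM customers p LEFT JOIN purchases c ON c.customer_id = p.id AND c.amount > 1965.83

Result:
name  | amount
------+-------
Alice | NULL  
Bob   | NULL  
Eve   | NULL  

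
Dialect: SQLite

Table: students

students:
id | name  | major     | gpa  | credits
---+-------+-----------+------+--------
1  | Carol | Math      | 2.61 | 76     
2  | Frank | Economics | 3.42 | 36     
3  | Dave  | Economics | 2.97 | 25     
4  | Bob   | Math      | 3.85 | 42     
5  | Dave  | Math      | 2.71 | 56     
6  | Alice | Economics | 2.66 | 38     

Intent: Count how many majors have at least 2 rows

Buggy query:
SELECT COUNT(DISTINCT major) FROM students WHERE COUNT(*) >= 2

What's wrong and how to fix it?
Bug: COUNT(*) cannot appear in WHERE; the per-group count doesn't exist yet

Fix: Use a subquery that GROUPs and filters with HAVING, then count its rows

Corrected query:
SELECT COUNT(*) FROM (SELECT major FROM students GROUP BY major HAVING COUNT(*) >= 2)

Result:
COUNT(*)
--------
2       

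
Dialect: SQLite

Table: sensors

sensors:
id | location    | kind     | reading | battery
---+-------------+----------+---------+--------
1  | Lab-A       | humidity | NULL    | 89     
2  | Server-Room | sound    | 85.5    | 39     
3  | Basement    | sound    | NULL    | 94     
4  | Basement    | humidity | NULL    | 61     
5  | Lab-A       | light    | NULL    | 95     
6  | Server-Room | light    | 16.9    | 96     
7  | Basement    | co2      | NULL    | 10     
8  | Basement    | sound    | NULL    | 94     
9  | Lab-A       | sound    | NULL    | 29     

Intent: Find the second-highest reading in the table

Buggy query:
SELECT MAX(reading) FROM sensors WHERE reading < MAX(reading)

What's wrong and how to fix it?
Bug: The inner MAX is an aggregate inside WHERE, which is not allowed

Fix: Compute the overall MAX in a subquery, then take MAX of rows below it

Corrected query:
SELECT MAX(reading) FROM sensors WHERE reading < (SELECT MAX(reading) FROM sensors)

Result:
MAX(reading)
------------
16.9        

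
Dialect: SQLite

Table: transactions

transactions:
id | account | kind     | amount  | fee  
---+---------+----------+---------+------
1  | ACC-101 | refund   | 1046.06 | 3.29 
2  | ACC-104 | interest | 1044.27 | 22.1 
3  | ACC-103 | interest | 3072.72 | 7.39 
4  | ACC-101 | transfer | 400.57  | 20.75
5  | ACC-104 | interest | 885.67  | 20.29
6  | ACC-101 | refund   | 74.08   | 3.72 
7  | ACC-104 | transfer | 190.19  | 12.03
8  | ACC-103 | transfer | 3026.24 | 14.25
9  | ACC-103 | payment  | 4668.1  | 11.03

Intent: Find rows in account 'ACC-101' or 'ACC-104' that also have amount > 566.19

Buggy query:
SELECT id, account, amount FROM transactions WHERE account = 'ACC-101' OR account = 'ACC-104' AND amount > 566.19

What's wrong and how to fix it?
Bug: Without parentheses, AND is evaluated before OR, so the amount filter only applies to the 'ACC-104' branch

Fix: Add parentheses around the OR so the AND applies to both alternatives

Corrected query:
SELECT id, account, amount FROM transactions WHERE (account = 'ACC-101' OR account = 'ACC-104') AND amount > 566.19

Result:
id | account | amount 
---+---------+--------
1  | ACC-101 | 1046.06
2  | ACC-104 | 1044.27
5  | ACC-104 | 885.67 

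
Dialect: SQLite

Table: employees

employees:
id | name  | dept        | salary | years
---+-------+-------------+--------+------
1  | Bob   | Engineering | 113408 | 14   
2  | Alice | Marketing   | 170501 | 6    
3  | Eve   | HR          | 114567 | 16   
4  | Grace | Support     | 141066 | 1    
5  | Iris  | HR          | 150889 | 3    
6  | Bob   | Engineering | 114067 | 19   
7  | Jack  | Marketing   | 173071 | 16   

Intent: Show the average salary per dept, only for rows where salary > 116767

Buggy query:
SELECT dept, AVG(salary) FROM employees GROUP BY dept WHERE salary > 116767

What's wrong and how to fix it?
Bug: WHERE cannot follow GROUP BY

Fix: Place WHERE between FROM and GROUP BY

Corrected query:
SELECT dept, AVG(salary) FROM employees WHERE salary > 116767 GROUP BY dept

Result:
dept      | AVG(salary)
----------+------------
HR        | 150889     
Marketing | 171786     
Support   | 141066     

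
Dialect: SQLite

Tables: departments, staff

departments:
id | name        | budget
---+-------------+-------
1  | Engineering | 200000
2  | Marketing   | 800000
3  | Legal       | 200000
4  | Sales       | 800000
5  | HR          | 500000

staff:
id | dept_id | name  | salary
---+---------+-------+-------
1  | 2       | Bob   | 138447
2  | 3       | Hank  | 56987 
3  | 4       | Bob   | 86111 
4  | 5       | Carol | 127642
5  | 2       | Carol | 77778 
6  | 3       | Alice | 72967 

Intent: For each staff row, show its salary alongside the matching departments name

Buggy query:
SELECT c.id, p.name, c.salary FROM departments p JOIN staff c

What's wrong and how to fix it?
Bug: Missing join condition: each staff row is matched to all departments rows instead of just its own

Fix: Specify the join condition linking the foreign key to the parent id

Corrected query:
SELECT c.id, p.name, c.salary FROM departments p JOIN staff c ON c.dept_id = p.id

Result:
id | name      | salary
---+-----------+-------
1  | Marketing | 138447
2  | Legal     | 56987 
3  | Sales     | 86111 
4  | HR        | 127642
5  | Marketing | 77778 
6  | Legal     | 72967 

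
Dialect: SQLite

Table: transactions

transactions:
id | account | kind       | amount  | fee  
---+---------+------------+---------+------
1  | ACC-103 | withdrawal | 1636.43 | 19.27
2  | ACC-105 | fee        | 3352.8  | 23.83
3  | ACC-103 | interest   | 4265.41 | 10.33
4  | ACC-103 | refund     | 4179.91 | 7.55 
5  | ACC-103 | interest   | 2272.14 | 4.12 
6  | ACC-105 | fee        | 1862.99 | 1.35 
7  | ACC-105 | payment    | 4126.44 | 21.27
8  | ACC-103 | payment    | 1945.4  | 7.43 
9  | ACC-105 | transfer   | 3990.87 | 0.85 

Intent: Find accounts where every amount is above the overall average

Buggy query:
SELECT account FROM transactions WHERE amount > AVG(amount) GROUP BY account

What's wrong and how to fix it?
Bug: AVG() is an aggregate; it can't sit directly in WHERE

Fix: Compute the overall average in a scalar subquery and compare each group's MIN against it in HAVING

Corrected query:
SELECT account FROM transactions GROUP BY account HAVING MIN(amount) > (SELECT AVG(amount) FROM transactions)

Result:
(no rows)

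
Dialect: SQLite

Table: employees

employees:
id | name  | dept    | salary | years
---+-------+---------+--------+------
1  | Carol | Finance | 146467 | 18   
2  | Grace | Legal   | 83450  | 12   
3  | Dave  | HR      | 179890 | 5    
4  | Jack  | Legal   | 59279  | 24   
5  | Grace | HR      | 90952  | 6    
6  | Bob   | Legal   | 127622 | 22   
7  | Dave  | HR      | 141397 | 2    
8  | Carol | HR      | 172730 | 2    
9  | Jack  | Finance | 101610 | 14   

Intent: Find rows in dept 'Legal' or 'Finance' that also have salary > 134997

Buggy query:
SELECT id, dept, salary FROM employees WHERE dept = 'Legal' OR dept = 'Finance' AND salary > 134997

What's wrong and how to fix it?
Bug: Without parentheses, AND is evaluated before OR, so the salary filter only applies to the 'Finance' branch

Fix: Group the OR with parentheses (or use IN), then AND the threshold

Corrected query:
SELECT id, dept, salary FROM employees WHERE (dept = 'Legal' OR dept = 'Finance') AND salary > 134997

Result:
id | dept    | salary
---+---------+-------
1  | Finance | 146467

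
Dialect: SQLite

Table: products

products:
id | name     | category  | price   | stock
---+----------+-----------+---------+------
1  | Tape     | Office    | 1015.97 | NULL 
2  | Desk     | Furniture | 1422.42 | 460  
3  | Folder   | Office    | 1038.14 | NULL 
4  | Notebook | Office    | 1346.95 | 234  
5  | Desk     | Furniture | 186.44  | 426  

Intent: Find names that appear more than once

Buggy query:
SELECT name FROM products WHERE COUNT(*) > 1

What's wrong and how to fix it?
Bug: WHERE can't reference COUNT(*); aggregates are computed after WHERE

Fix: Group first, then use HAVING for the count condition

Corrected query:
SELECT name FROM products GROUP BY name HAVING COUNT(*) > 1

Result:
name
----
Desk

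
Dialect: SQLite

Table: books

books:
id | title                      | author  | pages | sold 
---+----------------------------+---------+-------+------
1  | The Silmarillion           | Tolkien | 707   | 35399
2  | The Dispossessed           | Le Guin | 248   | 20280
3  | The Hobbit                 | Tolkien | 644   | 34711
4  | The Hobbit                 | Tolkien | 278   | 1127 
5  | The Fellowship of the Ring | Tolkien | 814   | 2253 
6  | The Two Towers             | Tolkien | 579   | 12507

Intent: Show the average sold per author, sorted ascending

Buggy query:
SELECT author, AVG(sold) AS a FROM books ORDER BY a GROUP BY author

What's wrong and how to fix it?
Bug: GROUP BY must precede ORDER BY

Fix: Reorder: SELECT … FROM … GROUP BY … ORDER BY …

Corrected query:
SELECT author, AVG(sold) AS a FROM books GROUP BY author ORDER BY a

Result:
author  | a      
--------+--------
Tolkien | 17199.4
Le Guin | 20280  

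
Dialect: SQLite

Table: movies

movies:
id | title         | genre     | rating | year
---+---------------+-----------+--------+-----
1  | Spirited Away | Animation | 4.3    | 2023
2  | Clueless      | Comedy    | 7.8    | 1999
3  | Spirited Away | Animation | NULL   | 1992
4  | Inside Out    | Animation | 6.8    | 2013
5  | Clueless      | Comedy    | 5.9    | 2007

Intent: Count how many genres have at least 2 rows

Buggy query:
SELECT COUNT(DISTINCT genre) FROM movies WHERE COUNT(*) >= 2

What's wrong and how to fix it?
Bug: COUNT(*) cannot appear in WHERE; the per-group count doesn't exist yet

Fix: Use a subquery that GROUPs and filters with HAVING, then count its rows

Corrected query:
SELECT COUNT(*) FROM (SELECT genre FROM movies GROUP BY genre HAVING COUNT(*) >= 2)

Result:
COUNT(*)
--------
2       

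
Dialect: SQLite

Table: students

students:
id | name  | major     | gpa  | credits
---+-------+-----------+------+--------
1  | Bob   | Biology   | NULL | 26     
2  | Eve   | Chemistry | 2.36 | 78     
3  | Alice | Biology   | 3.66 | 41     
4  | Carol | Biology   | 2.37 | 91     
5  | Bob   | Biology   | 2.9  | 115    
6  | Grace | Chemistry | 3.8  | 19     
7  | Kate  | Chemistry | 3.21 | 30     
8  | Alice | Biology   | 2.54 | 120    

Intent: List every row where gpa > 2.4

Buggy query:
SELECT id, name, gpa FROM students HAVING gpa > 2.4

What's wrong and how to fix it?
Bug: HAVING filters the output of aggregation, but this query has no GROUP BY and no aggregate functions, so SQLite rejects it (HAVING clause on a non-aggregate query); the condition here is per row

Fix: Use WHERE for row-level filtering

Corrected query:
SELECT id, name, gpa FROM students WHERE gpa > 2.4

Result:
id | name  | gpa 
---+-------+-----
3  | Alice | 3.66
5  | Bob   | 2.9 
6  | Grace | 3.8 
7  | Kate  | 3.21
8  | Alice | 2.54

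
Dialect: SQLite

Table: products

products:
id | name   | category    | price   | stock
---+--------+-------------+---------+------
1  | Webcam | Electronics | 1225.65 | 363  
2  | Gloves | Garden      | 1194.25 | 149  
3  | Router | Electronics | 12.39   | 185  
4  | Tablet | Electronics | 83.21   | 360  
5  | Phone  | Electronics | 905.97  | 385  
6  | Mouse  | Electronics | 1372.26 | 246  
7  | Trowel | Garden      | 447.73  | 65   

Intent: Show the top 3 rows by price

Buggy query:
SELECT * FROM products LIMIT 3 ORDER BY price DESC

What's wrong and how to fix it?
Bug: LIMIT must come after ORDER BY

Fix: Swap the clauses: ORDER BY first, then LIMIT

Corrected query:
SELECT * FROM products ORDER BY price DESC LIMIT 3

Result:
id | name   | category    | price   | stock
---+--------+-------------+---------+------
6  | Mouse  | Electronics | 1372.26 | 246  
1  | Webcam | Electronics | 1225.65 | 363  
2  | Gloves | Garden      | 1194.25 | 149  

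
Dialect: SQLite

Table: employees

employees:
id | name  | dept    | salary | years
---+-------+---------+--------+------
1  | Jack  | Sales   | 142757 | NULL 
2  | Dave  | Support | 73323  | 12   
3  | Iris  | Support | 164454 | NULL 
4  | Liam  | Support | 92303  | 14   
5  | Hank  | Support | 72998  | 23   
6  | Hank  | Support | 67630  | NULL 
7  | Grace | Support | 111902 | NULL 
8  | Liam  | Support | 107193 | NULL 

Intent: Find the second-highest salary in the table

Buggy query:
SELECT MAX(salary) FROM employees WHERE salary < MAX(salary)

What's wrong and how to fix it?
Bug: The inner MAX is an aggregate inside WHERE, which is not allowed

Fix: Put the inner MAX in a scalar subquery

Corrected query:
SELECT MAX(salary) FROM employees WHERE salary < (SELECT MAX(salary) FROM employees)

Result:
MAX(salary)
-----------
142757     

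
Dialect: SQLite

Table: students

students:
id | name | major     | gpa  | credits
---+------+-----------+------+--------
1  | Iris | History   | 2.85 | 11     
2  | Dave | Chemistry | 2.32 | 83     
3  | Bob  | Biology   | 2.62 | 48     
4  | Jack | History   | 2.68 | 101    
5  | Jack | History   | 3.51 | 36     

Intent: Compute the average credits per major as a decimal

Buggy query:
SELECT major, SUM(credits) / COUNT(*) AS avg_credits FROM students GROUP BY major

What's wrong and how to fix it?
Bug: SUM(credits) and COUNT(*) are both integers; the division truncates the fractional part

Fix: Cast one side to REAL so the division keeps the fractional part

Corrected query:
SELECT major, SUM(credits) * 1.0 / COUNT(*) AS avg_credits FROM students GROUP BY major

Result:
major     | avg_credits
----------+------------
Biology   | 48         
Chemistry | 83         
History   | 49.333333  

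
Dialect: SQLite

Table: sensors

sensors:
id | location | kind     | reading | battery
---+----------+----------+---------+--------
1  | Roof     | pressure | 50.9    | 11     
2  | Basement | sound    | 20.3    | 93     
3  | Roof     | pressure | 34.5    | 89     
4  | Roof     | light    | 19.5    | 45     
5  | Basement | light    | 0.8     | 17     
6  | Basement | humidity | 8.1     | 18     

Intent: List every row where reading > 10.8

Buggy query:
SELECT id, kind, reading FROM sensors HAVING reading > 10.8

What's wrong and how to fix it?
Bug: This is a non-aggregate query (no GROUP BY, no aggregates), so in SQLite the HAVING clause is invalid here; a row-level condition belongs in WHERE

Fix: Use WHERE for row-level filtering

Corrected query:
SELECT id, kind, reading FROM sensors WHERE reading > 10.8

Result:
id | kind     | reading
---+----------+--------
1  | pressure | 50.9   
2  | sound    | 20.3   
3  | pressure | 34.5   
4  | light    | 19.5   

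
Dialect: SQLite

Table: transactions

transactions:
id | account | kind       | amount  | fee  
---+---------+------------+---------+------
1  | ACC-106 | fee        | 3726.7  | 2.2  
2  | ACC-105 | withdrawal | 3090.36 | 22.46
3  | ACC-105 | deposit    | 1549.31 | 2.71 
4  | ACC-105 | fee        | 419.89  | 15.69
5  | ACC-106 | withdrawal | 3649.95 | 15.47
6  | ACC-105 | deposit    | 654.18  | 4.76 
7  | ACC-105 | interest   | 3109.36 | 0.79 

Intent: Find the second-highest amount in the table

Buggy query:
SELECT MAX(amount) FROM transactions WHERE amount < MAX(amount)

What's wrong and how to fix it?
Bug: MAX(amount) on the right of the comparison is an aggregate-in-WHERE error

Fix: Put the inner MAX in a scalar subquery

Corrected query:
SELECT MAX(amount) FROM transactions WHERE amount < (SELECT MAX(amount) FROM transactions)

Result:
MAX(amount)
-----------
3649.95    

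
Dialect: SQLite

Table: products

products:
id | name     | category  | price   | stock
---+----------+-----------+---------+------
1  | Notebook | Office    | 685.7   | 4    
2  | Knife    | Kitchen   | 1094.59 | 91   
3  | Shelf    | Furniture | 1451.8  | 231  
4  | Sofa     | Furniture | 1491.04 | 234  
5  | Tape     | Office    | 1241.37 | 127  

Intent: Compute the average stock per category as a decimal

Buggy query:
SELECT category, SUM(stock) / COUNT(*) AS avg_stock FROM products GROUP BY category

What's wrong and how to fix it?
Bug: SUM(stock) and COUNT(*) are both integers; the division truncates the fractional part

Fix: Cast one side to REAL so the division keeps the fractional part

Corrected query:
SELECT category, SUM(stock) * 1.0 / COUNT(*) AS avg_stock FROM products GROUP BY category

Result:
category  | avg_stock
----------+----------
Furniture | 232.5    
Kitchen   | 91       
Office    | 65.5     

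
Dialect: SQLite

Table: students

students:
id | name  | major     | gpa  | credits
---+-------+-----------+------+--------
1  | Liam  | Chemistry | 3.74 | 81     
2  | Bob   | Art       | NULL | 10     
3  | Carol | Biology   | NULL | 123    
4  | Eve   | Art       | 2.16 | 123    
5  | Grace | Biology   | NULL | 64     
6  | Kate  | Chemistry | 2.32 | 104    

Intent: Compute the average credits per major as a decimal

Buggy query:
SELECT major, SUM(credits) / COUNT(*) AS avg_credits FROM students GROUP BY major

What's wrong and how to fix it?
Bug: Both operands are integers, so '/' performs integer division and truncates

Fix: Multiply by 1.0 (or CAST to REAL) to force floating-point division

Corrected query:
SELECT major, SUM(credits) * 1.0 / COUNT(*) AS avg_credits FROM students GROUP BY major

Result:
major     | avg_credits
----------+------------
Art       | 66.5       
Biology   | 93.5       
Chemistry | 92.5       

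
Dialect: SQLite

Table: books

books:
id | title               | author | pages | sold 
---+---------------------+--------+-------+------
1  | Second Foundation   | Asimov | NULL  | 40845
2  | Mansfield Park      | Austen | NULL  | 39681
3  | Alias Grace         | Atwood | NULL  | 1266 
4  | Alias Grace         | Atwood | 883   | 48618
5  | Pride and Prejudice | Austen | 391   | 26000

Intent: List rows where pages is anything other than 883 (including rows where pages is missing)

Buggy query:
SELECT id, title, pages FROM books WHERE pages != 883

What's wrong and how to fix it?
Bug: Inequality against NULL is unknown, not true; rows with NULL are dropped

Fix: Add an explicit OR pages IS NULL to include the missing-value rows

Corrected query:
SELECT id, title, pages FROM books WHERE pages != 883 OR pages IS NULL

Result:
id | title               | pages
---+---------------------+------
1  | Second Foundation   | NULL 
2  | Mansfield Park      | NULL 
3  | Alias Grace         | NULL 
5  | Pride and Prejudice | 391  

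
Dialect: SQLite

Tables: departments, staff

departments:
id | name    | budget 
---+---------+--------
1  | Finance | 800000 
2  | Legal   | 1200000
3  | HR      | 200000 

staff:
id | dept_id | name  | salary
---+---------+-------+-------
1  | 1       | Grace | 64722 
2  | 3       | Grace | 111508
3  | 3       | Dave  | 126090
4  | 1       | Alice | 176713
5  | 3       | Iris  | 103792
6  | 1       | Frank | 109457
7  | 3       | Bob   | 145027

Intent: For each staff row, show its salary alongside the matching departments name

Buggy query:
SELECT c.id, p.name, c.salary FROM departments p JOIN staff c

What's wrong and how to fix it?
Bug: JOIN with no ON clause produces a cartesian product; every staff row pairs with every departments row

Fix: Add ON c.dept_id = p.id to the JOIN

Corrected query:
SELECT c.id, p.name, c.salary FROM departments p JOIN staff c ON c.dept_id = p.id

Result:
id | name    | salary
---+---------+-------
1  | Finance | 64722 
2  | HR      | 111508
3  | HR      | 126090
4  | Finance | 176713
5  | HR      | 103792
6  | Finance | 109457
7  | HR      | 145027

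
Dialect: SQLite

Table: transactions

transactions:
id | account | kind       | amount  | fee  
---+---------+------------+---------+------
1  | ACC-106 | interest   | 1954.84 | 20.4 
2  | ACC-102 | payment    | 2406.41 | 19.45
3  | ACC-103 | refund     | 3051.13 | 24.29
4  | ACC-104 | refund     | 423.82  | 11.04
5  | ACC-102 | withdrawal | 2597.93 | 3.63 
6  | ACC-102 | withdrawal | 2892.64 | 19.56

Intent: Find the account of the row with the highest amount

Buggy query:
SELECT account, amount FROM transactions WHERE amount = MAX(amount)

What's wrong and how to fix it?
Bug: MAX(amount) is an aggregate and cannot be used directly in WHERE

Fix: Use a subquery: WHERE amount = (SELECT MAX(amount) FROM transactions)

Corrected query:
SELECT account, amount FROM transactions WHERE amount = (SELECT MAX(amount) FROM transactions)

Result:
account | amount 
--------+--------
ACC-103 | 3051.13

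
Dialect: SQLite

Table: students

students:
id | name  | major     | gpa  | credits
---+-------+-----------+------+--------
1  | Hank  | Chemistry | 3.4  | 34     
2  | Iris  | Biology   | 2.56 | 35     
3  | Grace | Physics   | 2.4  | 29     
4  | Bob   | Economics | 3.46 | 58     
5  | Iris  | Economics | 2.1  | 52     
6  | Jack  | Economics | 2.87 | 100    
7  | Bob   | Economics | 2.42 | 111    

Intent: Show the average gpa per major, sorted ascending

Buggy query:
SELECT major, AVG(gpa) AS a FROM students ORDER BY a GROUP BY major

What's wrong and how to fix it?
Bug: ORDER BY appears before GROUP BY; SQL clause order requires GROUP BY first

Fix: Move ORDER BY to the end, after GROUP BY

Corrected query:
SELECT major, AVG(gpa) AS a FROM students GROUP BY major ORDER BY a

Result:
major     | a     
----------+-------
Physics   | 2.4   
Biology   | 2.56  
Economics | 2.7125
Chemistry | 3.4   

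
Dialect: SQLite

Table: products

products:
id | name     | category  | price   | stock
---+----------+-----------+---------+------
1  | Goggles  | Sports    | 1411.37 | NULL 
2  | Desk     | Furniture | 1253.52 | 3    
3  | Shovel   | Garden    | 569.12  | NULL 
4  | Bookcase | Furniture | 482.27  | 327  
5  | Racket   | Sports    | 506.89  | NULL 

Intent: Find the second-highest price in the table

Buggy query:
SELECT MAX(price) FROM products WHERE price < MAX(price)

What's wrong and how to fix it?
Bug: MAX(price) on the right of the comparison is an aggregate-in-WHERE error

Fix: Compute the overall MAX in a subquery, then take MAX of rows below it

Corrected query:
SELECT MAX(price) FROM products WHERE price < (SELECT MAX(price) FROM products)

Result:
MAX(price)
----------
1253.52   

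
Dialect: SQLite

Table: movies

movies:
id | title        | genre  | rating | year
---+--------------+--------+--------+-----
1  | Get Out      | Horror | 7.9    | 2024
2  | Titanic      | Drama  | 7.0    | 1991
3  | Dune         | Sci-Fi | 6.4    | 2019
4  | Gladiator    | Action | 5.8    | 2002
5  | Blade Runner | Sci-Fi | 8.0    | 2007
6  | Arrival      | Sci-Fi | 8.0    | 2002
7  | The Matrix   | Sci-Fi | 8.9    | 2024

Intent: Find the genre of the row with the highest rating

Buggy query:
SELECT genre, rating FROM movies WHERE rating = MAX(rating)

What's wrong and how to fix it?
Bug: MAX(rating) is an aggregate and cannot be used directly in WHERE

Fix: Wrap MAX in a scalar subquery so WHERE compares against a single value

Corrected query:
SELECT genre, rating FROM movies WHERE rating = (SELECT MAX(rating) FROM movies)

Result:
genre  | rating
-------+-------
Sci-Fi | 8.9   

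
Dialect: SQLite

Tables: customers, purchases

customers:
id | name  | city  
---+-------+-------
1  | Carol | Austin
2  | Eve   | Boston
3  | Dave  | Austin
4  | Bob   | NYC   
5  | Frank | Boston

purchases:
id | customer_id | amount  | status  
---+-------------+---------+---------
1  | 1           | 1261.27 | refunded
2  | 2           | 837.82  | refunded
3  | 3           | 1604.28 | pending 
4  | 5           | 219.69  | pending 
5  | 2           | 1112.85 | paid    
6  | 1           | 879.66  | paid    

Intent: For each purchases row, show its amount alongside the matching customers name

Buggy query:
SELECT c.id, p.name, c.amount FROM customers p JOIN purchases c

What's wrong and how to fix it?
Bug: JOIN with no ON clause produces a cartesian product; every purchases row pairs with every customers row

Fix: Add ON c.customer_id = p.id to the JOIN

Corrected query:
SELECT c.id, p.name, c.amount FROM customers p JOIN purchases c ON c.customer_id = p.id

Result:
id | name  | amount 
---+-------+--------
1  | Carol | 1261.27
2  | Eve   | 837.82 
3  | Dave  | 1604.28
4  | Frank | 219.69 
5  | Eve   | 1112.85
6  | Carol | 879.66 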